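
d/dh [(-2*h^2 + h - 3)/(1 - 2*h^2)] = (2*h^2 - 16*h + 1)/(4*h^4 - 4*h^2 + 1)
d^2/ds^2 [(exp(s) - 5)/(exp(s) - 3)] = 2*(-exp(s) - 3)*exp(s)/(exp(3*s) - 9*exp(2*s) + 27*exp(s) - 27)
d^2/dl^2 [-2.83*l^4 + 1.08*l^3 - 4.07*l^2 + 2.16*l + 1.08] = -33.96*l^2 + 6.48*l - 8.14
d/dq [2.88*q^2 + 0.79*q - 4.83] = 5.76*q + 0.79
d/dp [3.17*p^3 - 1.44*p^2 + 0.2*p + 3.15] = 9.51*p^2 - 2.88*p + 0.2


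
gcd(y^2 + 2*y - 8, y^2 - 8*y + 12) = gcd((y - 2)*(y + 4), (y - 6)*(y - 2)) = y - 2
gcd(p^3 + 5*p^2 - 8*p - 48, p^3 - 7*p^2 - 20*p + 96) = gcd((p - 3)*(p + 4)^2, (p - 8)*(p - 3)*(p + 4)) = p^2 + p - 12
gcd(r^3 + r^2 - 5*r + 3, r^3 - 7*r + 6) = r^2 + 2*r - 3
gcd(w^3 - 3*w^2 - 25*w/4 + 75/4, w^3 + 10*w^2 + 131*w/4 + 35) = w + 5/2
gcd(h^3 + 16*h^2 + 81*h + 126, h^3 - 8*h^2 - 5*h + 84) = h + 3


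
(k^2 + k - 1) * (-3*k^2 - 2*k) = -3*k^4 - 5*k^3 + k^2 + 2*k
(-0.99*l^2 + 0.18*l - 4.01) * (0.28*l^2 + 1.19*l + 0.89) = -0.2772*l^4 - 1.1277*l^3 - 1.7897*l^2 - 4.6117*l - 3.5689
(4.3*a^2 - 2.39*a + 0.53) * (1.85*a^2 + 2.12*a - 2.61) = 7.955*a^4 + 4.6945*a^3 - 15.3093*a^2 + 7.3615*a - 1.3833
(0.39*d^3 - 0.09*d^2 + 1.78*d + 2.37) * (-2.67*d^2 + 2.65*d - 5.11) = -1.0413*d^5 + 1.2738*d^4 - 6.984*d^3 - 1.151*d^2 - 2.8153*d - 12.1107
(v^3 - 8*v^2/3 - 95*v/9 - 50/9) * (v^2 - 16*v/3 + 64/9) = v^5 - 8*v^4 + 97*v^3/9 + 286*v^2/9 - 3680*v/81 - 3200/81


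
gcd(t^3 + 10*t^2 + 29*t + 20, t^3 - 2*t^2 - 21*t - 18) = t + 1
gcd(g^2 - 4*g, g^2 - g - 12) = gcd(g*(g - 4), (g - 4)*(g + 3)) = g - 4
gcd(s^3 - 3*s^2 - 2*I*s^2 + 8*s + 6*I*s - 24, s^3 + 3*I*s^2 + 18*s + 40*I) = s^2 - 2*I*s + 8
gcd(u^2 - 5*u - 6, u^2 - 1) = u + 1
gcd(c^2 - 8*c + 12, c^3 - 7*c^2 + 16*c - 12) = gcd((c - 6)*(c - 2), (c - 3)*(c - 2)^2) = c - 2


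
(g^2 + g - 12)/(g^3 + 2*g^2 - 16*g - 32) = (g - 3)/(g^2 - 2*g - 8)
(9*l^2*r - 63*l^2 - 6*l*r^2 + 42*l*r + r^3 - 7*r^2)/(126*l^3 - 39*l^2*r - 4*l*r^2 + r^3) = (-3*l*r + 21*l + r^2 - 7*r)/(-42*l^2 - l*r + r^2)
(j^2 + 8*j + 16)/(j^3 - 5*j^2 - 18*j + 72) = (j + 4)/(j^2 - 9*j + 18)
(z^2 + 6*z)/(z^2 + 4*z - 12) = z/(z - 2)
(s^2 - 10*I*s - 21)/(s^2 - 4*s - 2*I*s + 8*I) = (s^2 - 10*I*s - 21)/(s^2 - 4*s - 2*I*s + 8*I)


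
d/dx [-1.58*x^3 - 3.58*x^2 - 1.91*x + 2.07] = -4.74*x^2 - 7.16*x - 1.91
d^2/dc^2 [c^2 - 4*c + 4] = 2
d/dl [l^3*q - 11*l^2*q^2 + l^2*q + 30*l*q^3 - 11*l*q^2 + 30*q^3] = q*(3*l^2 - 22*l*q + 2*l + 30*q^2 - 11*q)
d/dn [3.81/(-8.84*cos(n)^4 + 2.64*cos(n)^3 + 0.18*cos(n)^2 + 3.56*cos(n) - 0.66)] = (-134.7216*cos(n)^3 + 30.1752*cos(n)^2 + 1.3716*cos(n) + 13.5636)*sin(n)/(-8.84*cos(n)^4 + 2.64*cos(n)^3 + 0.18*cos(n)^2 + 3.56*cos(n) - 0.66)^2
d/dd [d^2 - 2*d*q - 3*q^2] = 2*d - 2*q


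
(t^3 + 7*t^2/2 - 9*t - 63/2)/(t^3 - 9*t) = (t + 7/2)/t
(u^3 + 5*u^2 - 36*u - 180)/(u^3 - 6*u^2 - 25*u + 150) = (u + 6)/(u - 5)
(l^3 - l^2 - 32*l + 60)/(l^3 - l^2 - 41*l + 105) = (l^2 + 4*l - 12)/(l^2 + 4*l - 21)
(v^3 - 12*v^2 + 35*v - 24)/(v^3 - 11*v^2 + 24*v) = (v - 1)/v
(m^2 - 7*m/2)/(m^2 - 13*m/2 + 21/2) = m/(m - 3)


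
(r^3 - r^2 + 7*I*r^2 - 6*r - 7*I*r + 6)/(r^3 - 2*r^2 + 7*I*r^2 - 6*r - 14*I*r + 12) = (r - 1)/(r - 2)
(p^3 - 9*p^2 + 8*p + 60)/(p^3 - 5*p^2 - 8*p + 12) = (p - 5)/(p - 1)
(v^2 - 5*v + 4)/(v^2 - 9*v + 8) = (v - 4)/(v - 8)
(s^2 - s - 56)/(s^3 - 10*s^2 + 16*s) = (s + 7)/(s*(s - 2))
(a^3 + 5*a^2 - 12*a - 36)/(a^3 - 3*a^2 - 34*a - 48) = (a^2 + 3*a - 18)/(a^2 - 5*a - 24)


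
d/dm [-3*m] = -3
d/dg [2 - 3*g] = -3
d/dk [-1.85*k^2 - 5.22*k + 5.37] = -3.7*k - 5.22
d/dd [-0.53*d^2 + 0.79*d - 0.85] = 0.79 - 1.06*d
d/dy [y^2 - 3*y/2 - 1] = 2*y - 3/2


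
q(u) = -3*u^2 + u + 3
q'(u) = 1 - 6*u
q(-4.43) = -60.30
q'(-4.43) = 27.58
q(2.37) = -11.48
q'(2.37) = -13.22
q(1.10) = 0.47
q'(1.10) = -5.60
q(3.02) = -21.34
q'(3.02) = -17.12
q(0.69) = 2.26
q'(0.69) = -3.14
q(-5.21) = -83.64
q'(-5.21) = 32.26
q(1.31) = -0.84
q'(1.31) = -6.86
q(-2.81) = -23.50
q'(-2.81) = 17.86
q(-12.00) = -441.00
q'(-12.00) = 73.00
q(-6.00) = -111.00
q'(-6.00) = 37.00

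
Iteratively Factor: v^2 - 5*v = (v)*(v - 5)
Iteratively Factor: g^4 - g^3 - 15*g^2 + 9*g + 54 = (g - 3)*(g^3 + 2*g^2 - 9*g - 18) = (g - 3)*(g + 3)*(g^2 - g - 6) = (g - 3)^2*(g + 3)*(g + 2)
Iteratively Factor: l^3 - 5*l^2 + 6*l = (l - 3)*(l^2 - 2*l) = (l - 3)*(l - 2)*(l)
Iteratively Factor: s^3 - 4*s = (s + 2)*(s^2 - 2*s) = s*(s + 2)*(s - 2)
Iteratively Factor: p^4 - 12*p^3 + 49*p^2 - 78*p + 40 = (p - 2)*(p^3 - 10*p^2 + 29*p - 20) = (p - 2)*(p - 1)*(p^2 - 9*p + 20) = (p - 4)*(p - 2)*(p - 1)*(p - 5)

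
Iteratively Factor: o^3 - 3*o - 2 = (o - 2)*(o^2 + 2*o + 1) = (o - 2)*(o + 1)*(o + 1)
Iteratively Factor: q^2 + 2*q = (q + 2)*(q)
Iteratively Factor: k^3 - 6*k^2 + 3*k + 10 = (k - 2)*(k^2 - 4*k - 5) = (k - 2)*(k + 1)*(k - 5)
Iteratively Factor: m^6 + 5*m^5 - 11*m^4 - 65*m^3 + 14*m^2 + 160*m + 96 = (m + 1)*(m^5 + 4*m^4 - 15*m^3 - 50*m^2 + 64*m + 96) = (m + 1)*(m + 4)*(m^4 - 15*m^2 + 10*m + 24) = (m + 1)^2*(m + 4)*(m^3 - m^2 - 14*m + 24) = (m - 3)*(m + 1)^2*(m + 4)*(m^2 + 2*m - 8) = (m - 3)*(m - 2)*(m + 1)^2*(m + 4)*(m + 4)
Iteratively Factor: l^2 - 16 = (l + 4)*(l - 4)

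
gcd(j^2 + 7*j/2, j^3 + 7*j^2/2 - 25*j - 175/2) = j + 7/2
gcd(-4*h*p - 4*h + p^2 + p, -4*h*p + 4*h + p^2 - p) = -4*h + p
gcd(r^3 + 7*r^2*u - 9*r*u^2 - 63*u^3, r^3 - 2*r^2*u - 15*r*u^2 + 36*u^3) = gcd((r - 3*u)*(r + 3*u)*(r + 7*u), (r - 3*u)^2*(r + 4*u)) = r - 3*u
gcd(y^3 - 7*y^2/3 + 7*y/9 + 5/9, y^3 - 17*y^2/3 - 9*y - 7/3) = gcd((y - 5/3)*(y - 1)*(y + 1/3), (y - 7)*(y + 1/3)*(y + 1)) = y + 1/3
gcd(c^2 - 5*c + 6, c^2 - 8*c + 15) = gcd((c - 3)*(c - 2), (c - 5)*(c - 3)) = c - 3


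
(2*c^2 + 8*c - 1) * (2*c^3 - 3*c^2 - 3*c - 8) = 4*c^5 + 10*c^4 - 32*c^3 - 37*c^2 - 61*c + 8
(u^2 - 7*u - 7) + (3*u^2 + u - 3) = 4*u^2 - 6*u - 10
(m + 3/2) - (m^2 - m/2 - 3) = -m^2 + 3*m/2 + 9/2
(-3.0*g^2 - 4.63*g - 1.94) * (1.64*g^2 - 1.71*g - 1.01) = -4.92*g^4 - 2.4632*g^3 + 7.7657*g^2 + 7.9937*g + 1.9594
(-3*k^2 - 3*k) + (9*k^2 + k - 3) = 6*k^2 - 2*k - 3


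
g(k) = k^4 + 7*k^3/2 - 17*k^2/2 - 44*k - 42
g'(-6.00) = -428.00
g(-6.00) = 456.00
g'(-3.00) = -6.50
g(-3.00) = 0.00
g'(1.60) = -27.94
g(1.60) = -113.27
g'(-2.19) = 1.58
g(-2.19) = -0.17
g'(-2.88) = -3.50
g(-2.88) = -0.59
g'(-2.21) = 1.68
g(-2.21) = -0.20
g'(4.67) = 512.99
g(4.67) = 399.24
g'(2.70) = 65.38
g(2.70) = -100.73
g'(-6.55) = -606.22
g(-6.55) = 738.61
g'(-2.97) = -5.68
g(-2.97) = -0.18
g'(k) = 4*k^3 + 21*k^2/2 - 17*k - 44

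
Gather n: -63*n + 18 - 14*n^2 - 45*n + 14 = -14*n^2 - 108*n + 32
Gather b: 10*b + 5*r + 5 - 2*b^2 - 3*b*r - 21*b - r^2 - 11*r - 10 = -2*b^2 + b*(-3*r - 11) - r^2 - 6*r - 5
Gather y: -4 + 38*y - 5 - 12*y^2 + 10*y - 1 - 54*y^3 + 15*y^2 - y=-54*y^3 + 3*y^2 + 47*y - 10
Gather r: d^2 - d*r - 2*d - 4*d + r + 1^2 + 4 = d^2 - 6*d + r*(1 - d) + 5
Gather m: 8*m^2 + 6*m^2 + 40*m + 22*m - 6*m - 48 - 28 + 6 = 14*m^2 + 56*m - 70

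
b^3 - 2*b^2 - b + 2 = (b - 2)*(b - 1)*(b + 1)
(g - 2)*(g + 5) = g^2 + 3*g - 10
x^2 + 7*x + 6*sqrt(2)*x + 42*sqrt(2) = (x + 7)*(x + 6*sqrt(2))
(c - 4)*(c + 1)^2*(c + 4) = c^4 + 2*c^3 - 15*c^2 - 32*c - 16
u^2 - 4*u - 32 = (u - 8)*(u + 4)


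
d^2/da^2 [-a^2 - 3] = -2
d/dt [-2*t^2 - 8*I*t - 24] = -4*t - 8*I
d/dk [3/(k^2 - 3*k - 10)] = 3*(3 - 2*k)/(-k^2 + 3*k + 10)^2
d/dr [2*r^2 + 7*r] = 4*r + 7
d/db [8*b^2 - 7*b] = 16*b - 7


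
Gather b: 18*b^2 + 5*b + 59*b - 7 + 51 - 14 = 18*b^2 + 64*b + 30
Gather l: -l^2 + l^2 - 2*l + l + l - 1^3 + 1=0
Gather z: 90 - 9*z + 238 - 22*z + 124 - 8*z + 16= 468 - 39*z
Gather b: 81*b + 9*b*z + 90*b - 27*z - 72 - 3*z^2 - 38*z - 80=b*(9*z + 171) - 3*z^2 - 65*z - 152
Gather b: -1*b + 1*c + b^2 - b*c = b^2 + b*(-c - 1) + c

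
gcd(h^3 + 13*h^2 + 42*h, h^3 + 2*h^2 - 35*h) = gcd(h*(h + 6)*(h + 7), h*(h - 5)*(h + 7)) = h^2 + 7*h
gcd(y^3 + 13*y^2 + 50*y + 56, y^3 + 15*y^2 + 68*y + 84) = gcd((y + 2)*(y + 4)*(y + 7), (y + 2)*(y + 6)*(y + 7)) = y^2 + 9*y + 14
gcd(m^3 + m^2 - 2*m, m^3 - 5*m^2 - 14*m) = m^2 + 2*m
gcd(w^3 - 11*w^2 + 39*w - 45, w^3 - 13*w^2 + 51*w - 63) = w^2 - 6*w + 9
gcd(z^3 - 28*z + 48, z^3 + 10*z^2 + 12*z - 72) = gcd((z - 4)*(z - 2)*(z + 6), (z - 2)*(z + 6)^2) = z^2 + 4*z - 12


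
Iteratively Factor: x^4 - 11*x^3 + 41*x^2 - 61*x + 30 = (x - 5)*(x^3 - 6*x^2 + 11*x - 6) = (x - 5)*(x - 3)*(x^2 - 3*x + 2) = (x - 5)*(x - 3)*(x - 1)*(x - 2)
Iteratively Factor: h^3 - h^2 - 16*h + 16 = (h - 4)*(h^2 + 3*h - 4) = (h - 4)*(h + 4)*(h - 1)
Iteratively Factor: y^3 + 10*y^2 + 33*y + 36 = (y + 3)*(y^2 + 7*y + 12) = (y + 3)*(y + 4)*(y + 3)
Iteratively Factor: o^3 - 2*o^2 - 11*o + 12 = (o + 3)*(o^2 - 5*o + 4) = (o - 4)*(o + 3)*(o - 1)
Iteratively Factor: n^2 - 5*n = (n)*(n - 5)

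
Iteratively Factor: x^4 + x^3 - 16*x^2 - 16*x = (x)*(x^3 + x^2 - 16*x - 16) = x*(x + 4)*(x^2 - 3*x - 4) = x*(x - 4)*(x + 4)*(x + 1)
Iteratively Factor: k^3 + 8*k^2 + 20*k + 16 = (k + 4)*(k^2 + 4*k + 4) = (k + 2)*(k + 4)*(k + 2)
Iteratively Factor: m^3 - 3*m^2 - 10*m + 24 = (m - 2)*(m^2 - m - 12) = (m - 4)*(m - 2)*(m + 3)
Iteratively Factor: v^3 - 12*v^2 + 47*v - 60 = (v - 3)*(v^2 - 9*v + 20) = (v - 5)*(v - 3)*(v - 4)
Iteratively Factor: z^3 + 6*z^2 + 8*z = (z + 2)*(z^2 + 4*z) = (z + 2)*(z + 4)*(z)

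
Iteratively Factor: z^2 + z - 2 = (z + 2)*(z - 1)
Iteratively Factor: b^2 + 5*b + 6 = (b + 2)*(b + 3)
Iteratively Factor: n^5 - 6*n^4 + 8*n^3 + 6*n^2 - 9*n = (n - 3)*(n^4 - 3*n^3 - n^2 + 3*n) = n*(n - 3)*(n^3 - 3*n^2 - n + 3) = n*(n - 3)*(n + 1)*(n^2 - 4*n + 3) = n*(n - 3)^2*(n + 1)*(n - 1)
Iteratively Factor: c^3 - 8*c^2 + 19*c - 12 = (c - 3)*(c^2 - 5*c + 4) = (c - 3)*(c - 1)*(c - 4)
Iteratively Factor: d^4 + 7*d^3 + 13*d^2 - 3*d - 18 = (d + 2)*(d^3 + 5*d^2 + 3*d - 9) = (d - 1)*(d + 2)*(d^2 + 6*d + 9) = (d - 1)*(d + 2)*(d + 3)*(d + 3)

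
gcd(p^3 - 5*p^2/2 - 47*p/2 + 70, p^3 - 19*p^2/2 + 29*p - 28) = p^2 - 15*p/2 + 14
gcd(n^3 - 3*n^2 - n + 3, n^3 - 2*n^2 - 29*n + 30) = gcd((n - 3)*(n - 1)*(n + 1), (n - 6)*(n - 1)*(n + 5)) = n - 1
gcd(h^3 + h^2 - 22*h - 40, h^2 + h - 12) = h + 4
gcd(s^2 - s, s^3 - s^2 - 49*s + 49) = s - 1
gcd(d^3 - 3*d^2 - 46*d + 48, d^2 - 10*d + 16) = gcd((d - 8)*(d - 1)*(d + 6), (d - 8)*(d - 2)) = d - 8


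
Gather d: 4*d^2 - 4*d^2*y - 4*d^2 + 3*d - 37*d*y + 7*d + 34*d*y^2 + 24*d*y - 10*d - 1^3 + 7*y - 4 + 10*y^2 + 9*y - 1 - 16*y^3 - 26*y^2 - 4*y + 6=-4*d^2*y + d*(34*y^2 - 13*y) - 16*y^3 - 16*y^2 + 12*y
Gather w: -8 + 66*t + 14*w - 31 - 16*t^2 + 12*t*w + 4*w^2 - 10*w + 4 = -16*t^2 + 66*t + 4*w^2 + w*(12*t + 4) - 35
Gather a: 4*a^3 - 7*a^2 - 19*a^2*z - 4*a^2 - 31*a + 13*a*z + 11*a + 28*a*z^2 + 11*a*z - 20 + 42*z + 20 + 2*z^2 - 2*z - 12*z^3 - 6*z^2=4*a^3 + a^2*(-19*z - 11) + a*(28*z^2 + 24*z - 20) - 12*z^3 - 4*z^2 + 40*z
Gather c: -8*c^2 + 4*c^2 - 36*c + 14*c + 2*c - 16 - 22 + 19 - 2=-4*c^2 - 20*c - 21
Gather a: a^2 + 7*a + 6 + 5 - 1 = a^2 + 7*a + 10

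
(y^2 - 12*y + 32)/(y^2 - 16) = (y - 8)/(y + 4)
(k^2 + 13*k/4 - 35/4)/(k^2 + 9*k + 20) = (k - 7/4)/(k + 4)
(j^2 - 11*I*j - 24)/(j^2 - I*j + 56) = (j - 3*I)/(j + 7*I)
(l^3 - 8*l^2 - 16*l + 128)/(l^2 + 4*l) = l - 12 + 32/l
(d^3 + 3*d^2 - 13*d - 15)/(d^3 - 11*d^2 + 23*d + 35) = (d^2 + 2*d - 15)/(d^2 - 12*d + 35)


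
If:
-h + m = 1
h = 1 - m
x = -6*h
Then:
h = 0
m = 1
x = 0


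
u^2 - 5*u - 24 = (u - 8)*(u + 3)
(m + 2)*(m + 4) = m^2 + 6*m + 8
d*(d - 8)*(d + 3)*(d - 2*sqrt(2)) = d^4 - 5*d^3 - 2*sqrt(2)*d^3 - 24*d^2 + 10*sqrt(2)*d^2 + 48*sqrt(2)*d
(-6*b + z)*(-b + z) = 6*b^2 - 7*b*z + z^2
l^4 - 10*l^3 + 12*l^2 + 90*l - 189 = (l - 7)*(l - 3)^2*(l + 3)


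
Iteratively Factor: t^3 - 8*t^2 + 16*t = (t)*(t^2 - 8*t + 16) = t*(t - 4)*(t - 4)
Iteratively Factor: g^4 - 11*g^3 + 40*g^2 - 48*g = (g - 3)*(g^3 - 8*g^2 + 16*g) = (g - 4)*(g - 3)*(g^2 - 4*g) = g*(g - 4)*(g - 3)*(g - 4)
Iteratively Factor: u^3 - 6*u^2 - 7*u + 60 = (u - 4)*(u^2 - 2*u - 15) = (u - 5)*(u - 4)*(u + 3)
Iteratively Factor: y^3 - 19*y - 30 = (y + 2)*(y^2 - 2*y - 15) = (y + 2)*(y + 3)*(y - 5)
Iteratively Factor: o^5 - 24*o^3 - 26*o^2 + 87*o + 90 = (o + 3)*(o^4 - 3*o^3 - 15*o^2 + 19*o + 30) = (o - 5)*(o + 3)*(o^3 + 2*o^2 - 5*o - 6) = (o - 5)*(o + 3)^2*(o^2 - o - 2) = (o - 5)*(o + 1)*(o + 3)^2*(o - 2)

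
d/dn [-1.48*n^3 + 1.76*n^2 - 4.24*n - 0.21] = -4.44*n^2 + 3.52*n - 4.24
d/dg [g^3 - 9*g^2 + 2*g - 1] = 3*g^2 - 18*g + 2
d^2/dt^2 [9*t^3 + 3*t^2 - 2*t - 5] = 54*t + 6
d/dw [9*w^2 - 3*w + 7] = 18*w - 3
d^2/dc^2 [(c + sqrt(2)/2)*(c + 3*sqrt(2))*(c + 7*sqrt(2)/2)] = 6*c + 14*sqrt(2)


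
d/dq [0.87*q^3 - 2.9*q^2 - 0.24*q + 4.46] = 2.61*q^2 - 5.8*q - 0.24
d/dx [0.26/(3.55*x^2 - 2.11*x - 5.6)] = (0.5486 - 1.846*x)/(-3.55*x^2 + 2.11*x + 5.6)^2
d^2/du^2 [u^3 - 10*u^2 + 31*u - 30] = 6*u - 20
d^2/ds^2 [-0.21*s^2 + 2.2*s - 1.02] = -0.420000000000000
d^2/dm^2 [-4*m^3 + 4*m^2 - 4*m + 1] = 8 - 24*m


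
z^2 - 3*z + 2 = (z - 2)*(z - 1)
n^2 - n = n*(n - 1)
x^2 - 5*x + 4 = (x - 4)*(x - 1)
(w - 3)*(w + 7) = w^2 + 4*w - 21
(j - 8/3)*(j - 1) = j^2 - 11*j/3 + 8/3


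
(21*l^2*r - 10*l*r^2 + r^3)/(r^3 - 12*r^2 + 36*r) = (21*l^2 - 10*l*r + r^2)/(r^2 - 12*r + 36)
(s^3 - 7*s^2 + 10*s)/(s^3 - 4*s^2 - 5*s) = (s - 2)/(s + 1)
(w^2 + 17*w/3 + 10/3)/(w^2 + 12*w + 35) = (w + 2/3)/(w + 7)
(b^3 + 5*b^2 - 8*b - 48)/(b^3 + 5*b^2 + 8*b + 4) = (b^3 + 5*b^2 - 8*b - 48)/(b^3 + 5*b^2 + 8*b + 4)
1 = 1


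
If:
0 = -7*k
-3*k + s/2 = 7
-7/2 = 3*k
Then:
No Solution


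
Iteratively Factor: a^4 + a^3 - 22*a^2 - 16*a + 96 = (a - 4)*(a^3 + 5*a^2 - 2*a - 24) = (a - 4)*(a + 3)*(a^2 + 2*a - 8) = (a - 4)*(a - 2)*(a + 3)*(a + 4)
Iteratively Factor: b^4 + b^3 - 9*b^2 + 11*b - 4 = (b - 1)*(b^3 + 2*b^2 - 7*b + 4) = (b - 1)*(b + 4)*(b^2 - 2*b + 1) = (b - 1)^2*(b + 4)*(b - 1)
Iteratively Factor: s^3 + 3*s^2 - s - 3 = (s - 1)*(s^2 + 4*s + 3) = (s - 1)*(s + 1)*(s + 3)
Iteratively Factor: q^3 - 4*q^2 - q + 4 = (q - 4)*(q^2 - 1) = (q - 4)*(q + 1)*(q - 1)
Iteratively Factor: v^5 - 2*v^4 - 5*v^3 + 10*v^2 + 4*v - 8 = (v - 2)*(v^4 - 5*v^2 + 4) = (v - 2)*(v + 1)*(v^3 - v^2 - 4*v + 4) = (v - 2)^2*(v + 1)*(v^2 + v - 2) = (v - 2)^2*(v + 1)*(v + 2)*(v - 1)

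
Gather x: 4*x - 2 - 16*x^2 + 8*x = -16*x^2 + 12*x - 2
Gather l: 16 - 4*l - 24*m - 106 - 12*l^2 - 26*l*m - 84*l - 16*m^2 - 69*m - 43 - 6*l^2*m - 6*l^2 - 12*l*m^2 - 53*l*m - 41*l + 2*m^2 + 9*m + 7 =l^2*(-6*m - 18) + l*(-12*m^2 - 79*m - 129) - 14*m^2 - 84*m - 126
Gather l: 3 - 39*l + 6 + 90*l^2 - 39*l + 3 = 90*l^2 - 78*l + 12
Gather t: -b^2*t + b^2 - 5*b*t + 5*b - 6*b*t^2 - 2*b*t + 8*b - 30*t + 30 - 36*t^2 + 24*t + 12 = b^2 + 13*b + t^2*(-6*b - 36) + t*(-b^2 - 7*b - 6) + 42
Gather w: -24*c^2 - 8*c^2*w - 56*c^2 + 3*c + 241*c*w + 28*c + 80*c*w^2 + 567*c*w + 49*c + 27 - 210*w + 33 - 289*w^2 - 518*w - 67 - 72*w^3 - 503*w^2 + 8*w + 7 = -80*c^2 + 80*c - 72*w^3 + w^2*(80*c - 792) + w*(-8*c^2 + 808*c - 720)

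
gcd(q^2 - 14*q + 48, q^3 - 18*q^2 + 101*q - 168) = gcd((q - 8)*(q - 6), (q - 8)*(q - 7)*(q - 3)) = q - 8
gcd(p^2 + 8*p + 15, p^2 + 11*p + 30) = p + 5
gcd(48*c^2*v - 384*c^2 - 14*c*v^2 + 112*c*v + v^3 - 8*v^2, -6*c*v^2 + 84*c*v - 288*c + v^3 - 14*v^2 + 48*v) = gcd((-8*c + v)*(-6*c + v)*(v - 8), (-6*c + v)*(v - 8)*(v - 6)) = -6*c*v + 48*c + v^2 - 8*v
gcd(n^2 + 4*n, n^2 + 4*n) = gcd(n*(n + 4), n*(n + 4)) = n^2 + 4*n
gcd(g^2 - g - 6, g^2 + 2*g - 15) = g - 3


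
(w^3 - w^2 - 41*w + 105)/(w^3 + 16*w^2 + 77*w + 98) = (w^2 - 8*w + 15)/(w^2 + 9*w + 14)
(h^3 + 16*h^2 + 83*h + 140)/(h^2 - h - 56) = (h^2 + 9*h + 20)/(h - 8)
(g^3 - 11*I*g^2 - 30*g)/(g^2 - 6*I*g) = g - 5*I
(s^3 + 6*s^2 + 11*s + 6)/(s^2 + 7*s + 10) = (s^2 + 4*s + 3)/(s + 5)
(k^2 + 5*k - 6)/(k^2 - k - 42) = (k - 1)/(k - 7)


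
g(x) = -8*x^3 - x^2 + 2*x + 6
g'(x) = -24*x^2 - 2*x + 2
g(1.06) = -2.53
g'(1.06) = -27.09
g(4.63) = -800.20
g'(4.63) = -521.75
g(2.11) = -69.38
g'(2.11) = -109.07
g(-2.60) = 134.65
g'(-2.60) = -155.04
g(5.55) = -1381.33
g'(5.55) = -748.36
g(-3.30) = 276.01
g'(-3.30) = -252.76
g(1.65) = -29.36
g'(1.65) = -66.64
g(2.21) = -80.81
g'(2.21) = -119.64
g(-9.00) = 5739.00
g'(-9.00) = -1924.00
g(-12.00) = 13662.00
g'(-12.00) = -3430.00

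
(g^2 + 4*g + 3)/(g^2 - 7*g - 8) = (g + 3)/(g - 8)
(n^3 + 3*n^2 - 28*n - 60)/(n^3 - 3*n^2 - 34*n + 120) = (n + 2)/(n - 4)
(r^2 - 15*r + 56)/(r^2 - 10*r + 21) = (r - 8)/(r - 3)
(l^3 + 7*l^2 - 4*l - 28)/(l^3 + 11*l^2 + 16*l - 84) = (l + 2)/(l + 6)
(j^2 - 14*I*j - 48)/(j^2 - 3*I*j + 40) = (j - 6*I)/(j + 5*I)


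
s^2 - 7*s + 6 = (s - 6)*(s - 1)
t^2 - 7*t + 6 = (t - 6)*(t - 1)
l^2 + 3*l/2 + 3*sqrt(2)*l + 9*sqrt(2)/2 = (l + 3/2)*(l + 3*sqrt(2))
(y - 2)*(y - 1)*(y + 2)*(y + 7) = y^4 + 6*y^3 - 11*y^2 - 24*y + 28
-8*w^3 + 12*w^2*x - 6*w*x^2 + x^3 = (-2*w + x)^3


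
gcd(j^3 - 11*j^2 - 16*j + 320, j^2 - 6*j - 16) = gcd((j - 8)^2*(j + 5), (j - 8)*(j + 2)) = j - 8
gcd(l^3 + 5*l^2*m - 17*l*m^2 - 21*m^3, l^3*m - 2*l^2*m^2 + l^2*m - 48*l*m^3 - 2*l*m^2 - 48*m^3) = 1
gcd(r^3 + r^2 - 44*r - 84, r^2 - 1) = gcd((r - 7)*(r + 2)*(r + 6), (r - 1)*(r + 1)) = 1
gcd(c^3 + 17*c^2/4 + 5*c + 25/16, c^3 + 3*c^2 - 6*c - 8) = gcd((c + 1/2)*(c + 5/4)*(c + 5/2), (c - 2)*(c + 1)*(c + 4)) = 1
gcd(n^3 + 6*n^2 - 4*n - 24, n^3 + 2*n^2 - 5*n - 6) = n - 2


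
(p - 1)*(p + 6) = p^2 + 5*p - 6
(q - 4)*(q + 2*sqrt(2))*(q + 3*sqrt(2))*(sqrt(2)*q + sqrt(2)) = sqrt(2)*q^4 - 3*sqrt(2)*q^3 + 10*q^3 - 30*q^2 + 8*sqrt(2)*q^2 - 36*sqrt(2)*q - 40*q - 48*sqrt(2)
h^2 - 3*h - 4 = (h - 4)*(h + 1)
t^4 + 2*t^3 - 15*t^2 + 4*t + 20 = (t - 2)^2*(t + 1)*(t + 5)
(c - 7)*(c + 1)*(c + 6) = c^3 - 43*c - 42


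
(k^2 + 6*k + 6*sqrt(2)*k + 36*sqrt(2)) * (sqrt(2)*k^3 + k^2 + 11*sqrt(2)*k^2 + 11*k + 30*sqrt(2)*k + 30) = sqrt(2)*k^5 + 13*k^4 + 17*sqrt(2)*k^4 + 102*sqrt(2)*k^3 + 221*k^3 + 282*sqrt(2)*k^2 + 1248*k^2 + 576*sqrt(2)*k + 2340*k + 1080*sqrt(2)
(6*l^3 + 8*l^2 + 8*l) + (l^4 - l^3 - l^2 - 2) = l^4 + 5*l^3 + 7*l^2 + 8*l - 2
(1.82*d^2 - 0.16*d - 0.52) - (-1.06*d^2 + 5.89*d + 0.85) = 2.88*d^2 - 6.05*d - 1.37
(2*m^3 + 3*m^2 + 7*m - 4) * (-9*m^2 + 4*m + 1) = -18*m^5 - 19*m^4 - 49*m^3 + 67*m^2 - 9*m - 4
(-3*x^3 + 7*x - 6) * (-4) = 12*x^3 - 28*x + 24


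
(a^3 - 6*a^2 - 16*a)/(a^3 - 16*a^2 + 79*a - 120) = a*(a + 2)/(a^2 - 8*a + 15)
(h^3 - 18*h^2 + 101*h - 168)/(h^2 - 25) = (h^3 - 18*h^2 + 101*h - 168)/(h^2 - 25)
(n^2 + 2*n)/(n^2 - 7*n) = (n + 2)/(n - 7)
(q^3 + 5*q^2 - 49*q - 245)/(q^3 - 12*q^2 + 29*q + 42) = (q^2 + 12*q + 35)/(q^2 - 5*q - 6)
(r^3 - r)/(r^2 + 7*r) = (r^2 - 1)/(r + 7)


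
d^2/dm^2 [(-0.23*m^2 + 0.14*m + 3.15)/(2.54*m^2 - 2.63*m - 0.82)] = (-1.266444*m^3 + 119.060976*m^2 - 124.506228*m + 55.784958)/(16.387064*m^6 - 50.903124*m^5 + 36.835842*m^4 + 14.675137*m^3 - 11.891886*m^2 - 5.305236*m - 0.551368)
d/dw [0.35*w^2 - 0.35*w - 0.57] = 0.7*w - 0.35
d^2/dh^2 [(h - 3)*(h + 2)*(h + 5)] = 6*h + 8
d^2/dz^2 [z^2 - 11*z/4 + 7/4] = 2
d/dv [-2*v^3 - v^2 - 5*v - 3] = -6*v^2 - 2*v - 5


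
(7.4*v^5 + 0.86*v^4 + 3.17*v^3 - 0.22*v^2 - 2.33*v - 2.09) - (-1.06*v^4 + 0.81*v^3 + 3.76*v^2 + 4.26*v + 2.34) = 7.4*v^5 + 1.92*v^4 + 2.36*v^3 - 3.98*v^2 - 6.59*v - 4.43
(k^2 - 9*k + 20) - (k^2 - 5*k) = 20 - 4*k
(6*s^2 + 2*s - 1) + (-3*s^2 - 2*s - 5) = 3*s^2 - 6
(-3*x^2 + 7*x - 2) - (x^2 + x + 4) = -4*x^2 + 6*x - 6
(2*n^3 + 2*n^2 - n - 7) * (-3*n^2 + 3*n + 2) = -6*n^5 + 13*n^3 + 22*n^2 - 23*n - 14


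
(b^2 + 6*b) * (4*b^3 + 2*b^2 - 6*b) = 4*b^5 + 26*b^4 + 6*b^3 - 36*b^2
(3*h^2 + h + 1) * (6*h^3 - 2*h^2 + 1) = 18*h^5 + 4*h^3 + h^2 + h + 1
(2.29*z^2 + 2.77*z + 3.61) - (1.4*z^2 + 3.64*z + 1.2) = 0.89*z^2 - 0.87*z + 2.41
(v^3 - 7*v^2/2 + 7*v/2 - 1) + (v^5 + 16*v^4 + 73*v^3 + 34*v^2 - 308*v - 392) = v^5 + 16*v^4 + 74*v^3 + 61*v^2/2 - 609*v/2 - 393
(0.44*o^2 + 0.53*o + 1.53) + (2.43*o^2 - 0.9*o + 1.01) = 2.87*o^2 - 0.37*o + 2.54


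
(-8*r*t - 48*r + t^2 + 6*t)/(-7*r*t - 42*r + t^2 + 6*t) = (8*r - t)/(7*r - t)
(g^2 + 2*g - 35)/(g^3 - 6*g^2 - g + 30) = (g + 7)/(g^2 - g - 6)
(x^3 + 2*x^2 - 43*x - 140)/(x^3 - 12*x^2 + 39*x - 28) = (x^2 + 9*x + 20)/(x^2 - 5*x + 4)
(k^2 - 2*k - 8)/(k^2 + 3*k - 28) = (k + 2)/(k + 7)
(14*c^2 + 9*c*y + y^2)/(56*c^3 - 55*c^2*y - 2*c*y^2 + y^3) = (2*c + y)/(8*c^2 - 9*c*y + y^2)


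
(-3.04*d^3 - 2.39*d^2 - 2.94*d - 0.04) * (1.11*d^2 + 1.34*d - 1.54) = -3.3744*d^5 - 6.7265*d^4 - 1.7844*d^3 - 0.3034*d^2 + 4.474*d + 0.0616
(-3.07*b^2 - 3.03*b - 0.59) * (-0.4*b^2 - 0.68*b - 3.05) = 1.228*b^4 + 3.2996*b^3 + 11.6599*b^2 + 9.6427*b + 1.7995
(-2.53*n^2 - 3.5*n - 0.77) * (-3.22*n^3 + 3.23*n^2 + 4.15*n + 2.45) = 8.1466*n^5 + 3.0981*n^4 - 19.3251*n^3 - 23.2106*n^2 - 11.7705*n - 1.8865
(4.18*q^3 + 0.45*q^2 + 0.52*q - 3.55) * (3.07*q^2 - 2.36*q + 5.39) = 12.8326*q^5 - 8.4833*q^4 + 23.0646*q^3 - 9.7002*q^2 + 11.1808*q - 19.1345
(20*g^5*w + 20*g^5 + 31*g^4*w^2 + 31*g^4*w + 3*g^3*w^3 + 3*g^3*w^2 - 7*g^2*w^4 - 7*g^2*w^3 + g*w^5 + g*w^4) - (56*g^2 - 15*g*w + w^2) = 20*g^5*w + 20*g^5 + 31*g^4*w^2 + 31*g^4*w + 3*g^3*w^3 + 3*g^3*w^2 - 7*g^2*w^4 - 7*g^2*w^3 - 56*g^2 + g*w^5 + g*w^4 + 15*g*w - w^2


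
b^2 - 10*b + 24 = (b - 6)*(b - 4)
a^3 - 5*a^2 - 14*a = a*(a - 7)*(a + 2)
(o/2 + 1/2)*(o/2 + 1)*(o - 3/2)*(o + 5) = o^4/4 + 13*o^3/8 + 5*o^2/4 - 31*o/8 - 15/4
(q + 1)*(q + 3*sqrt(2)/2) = q^2 + q + 3*sqrt(2)*q/2 + 3*sqrt(2)/2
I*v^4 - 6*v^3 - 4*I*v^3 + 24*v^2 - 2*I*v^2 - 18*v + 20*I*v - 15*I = (v - 3)*(v + I)*(v + 5*I)*(I*v - I)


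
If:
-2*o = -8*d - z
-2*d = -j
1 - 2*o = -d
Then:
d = 1/7 - z/7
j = 2/7 - 2*z/7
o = 4/7 - z/14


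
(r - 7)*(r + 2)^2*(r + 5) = r^4 + 2*r^3 - 39*r^2 - 148*r - 140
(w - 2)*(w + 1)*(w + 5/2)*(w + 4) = w^4 + 11*w^3/2 + 3*w^2/2 - 23*w - 20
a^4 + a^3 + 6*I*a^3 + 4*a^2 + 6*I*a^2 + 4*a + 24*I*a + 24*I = (a + 1)*(a - 2*I)*(a + 2*I)*(a + 6*I)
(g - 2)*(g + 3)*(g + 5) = g^3 + 6*g^2 - g - 30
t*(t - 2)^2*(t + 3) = t^4 - t^3 - 8*t^2 + 12*t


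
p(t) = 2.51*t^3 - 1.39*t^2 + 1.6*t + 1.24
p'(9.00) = 586.51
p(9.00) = 1732.84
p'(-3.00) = 77.71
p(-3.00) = -83.84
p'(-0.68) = 6.97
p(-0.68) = -1.28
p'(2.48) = 41.02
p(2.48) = 34.94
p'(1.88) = 22.99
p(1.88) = 16.01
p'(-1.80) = 31.00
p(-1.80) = -20.78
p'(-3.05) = 80.13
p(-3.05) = -87.79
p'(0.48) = 2.00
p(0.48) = 1.97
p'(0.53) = 2.24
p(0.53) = 2.07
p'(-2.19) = 43.80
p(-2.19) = -35.29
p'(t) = 7.53*t^2 - 2.78*t + 1.6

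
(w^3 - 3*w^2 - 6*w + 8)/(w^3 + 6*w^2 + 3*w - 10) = (w - 4)/(w + 5)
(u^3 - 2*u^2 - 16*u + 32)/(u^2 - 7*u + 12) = (u^2 + 2*u - 8)/(u - 3)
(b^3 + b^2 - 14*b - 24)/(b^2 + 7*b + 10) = (b^2 - b - 12)/(b + 5)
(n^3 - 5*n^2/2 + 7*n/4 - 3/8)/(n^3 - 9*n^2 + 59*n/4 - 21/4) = (n - 1/2)/(n - 7)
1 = 1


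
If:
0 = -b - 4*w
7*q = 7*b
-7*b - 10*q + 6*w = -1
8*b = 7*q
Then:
No Solution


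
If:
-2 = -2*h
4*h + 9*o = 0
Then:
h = 1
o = -4/9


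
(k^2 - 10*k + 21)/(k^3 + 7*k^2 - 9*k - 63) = (k - 7)/(k^2 + 10*k + 21)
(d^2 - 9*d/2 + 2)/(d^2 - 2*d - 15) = (-d^2 + 9*d/2 - 2)/(-d^2 + 2*d + 15)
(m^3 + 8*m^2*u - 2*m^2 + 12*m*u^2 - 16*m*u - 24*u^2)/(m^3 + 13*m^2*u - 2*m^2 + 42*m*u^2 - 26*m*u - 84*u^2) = (m + 2*u)/(m + 7*u)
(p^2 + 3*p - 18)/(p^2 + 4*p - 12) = (p - 3)/(p - 2)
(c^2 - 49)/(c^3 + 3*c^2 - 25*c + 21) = (c - 7)/(c^2 - 4*c + 3)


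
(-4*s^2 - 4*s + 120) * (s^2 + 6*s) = -4*s^4 - 28*s^3 + 96*s^2 + 720*s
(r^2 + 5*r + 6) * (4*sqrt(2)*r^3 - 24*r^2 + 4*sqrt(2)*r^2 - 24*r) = 4*sqrt(2)*r^5 - 24*r^4 + 24*sqrt(2)*r^4 - 144*r^3 + 44*sqrt(2)*r^3 - 264*r^2 + 24*sqrt(2)*r^2 - 144*r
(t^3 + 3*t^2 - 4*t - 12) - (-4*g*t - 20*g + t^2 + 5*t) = 4*g*t + 20*g + t^3 + 2*t^2 - 9*t - 12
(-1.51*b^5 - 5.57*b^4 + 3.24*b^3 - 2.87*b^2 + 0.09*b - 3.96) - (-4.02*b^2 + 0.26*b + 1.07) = -1.51*b^5 - 5.57*b^4 + 3.24*b^3 + 1.15*b^2 - 0.17*b - 5.03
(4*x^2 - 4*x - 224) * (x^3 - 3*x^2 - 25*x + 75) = 4*x^5 - 16*x^4 - 312*x^3 + 1072*x^2 + 5300*x - 16800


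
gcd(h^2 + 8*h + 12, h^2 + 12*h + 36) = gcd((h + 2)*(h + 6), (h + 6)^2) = h + 6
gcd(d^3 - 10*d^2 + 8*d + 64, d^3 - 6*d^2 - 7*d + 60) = d - 4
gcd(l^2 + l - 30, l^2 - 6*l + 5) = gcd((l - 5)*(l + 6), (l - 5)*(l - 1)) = l - 5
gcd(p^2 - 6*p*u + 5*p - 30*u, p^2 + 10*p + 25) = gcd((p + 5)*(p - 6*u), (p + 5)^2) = p + 5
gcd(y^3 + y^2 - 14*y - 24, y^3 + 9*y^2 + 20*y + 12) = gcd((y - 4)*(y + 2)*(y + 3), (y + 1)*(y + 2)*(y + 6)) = y + 2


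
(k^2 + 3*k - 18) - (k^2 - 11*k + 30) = 14*k - 48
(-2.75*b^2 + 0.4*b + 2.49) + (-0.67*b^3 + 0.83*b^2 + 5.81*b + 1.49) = -0.67*b^3 - 1.92*b^2 + 6.21*b + 3.98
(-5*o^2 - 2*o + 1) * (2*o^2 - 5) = -10*o^4 - 4*o^3 + 27*o^2 + 10*o - 5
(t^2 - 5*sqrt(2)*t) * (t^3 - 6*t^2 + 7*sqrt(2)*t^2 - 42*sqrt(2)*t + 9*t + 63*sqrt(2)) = t^5 - 6*t^4 + 2*sqrt(2)*t^4 - 61*t^3 - 12*sqrt(2)*t^3 + 18*sqrt(2)*t^2 + 420*t^2 - 630*t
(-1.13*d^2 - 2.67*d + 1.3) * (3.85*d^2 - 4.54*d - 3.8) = -4.3505*d^4 - 5.1493*d^3 + 21.4208*d^2 + 4.244*d - 4.94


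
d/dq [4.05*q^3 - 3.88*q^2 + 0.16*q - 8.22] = 12.15*q^2 - 7.76*q + 0.16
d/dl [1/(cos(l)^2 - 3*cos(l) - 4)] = (2*cos(l) - 3)*sin(l)/(sin(l)^2 + 3*cos(l) + 3)^2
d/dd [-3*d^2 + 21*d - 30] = 21 - 6*d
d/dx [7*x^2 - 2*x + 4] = 14*x - 2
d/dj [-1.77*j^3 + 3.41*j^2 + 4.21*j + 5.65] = -5.31*j^2 + 6.82*j + 4.21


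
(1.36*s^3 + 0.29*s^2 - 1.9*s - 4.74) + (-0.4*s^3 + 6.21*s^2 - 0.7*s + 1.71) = 0.96*s^3 + 6.5*s^2 - 2.6*s - 3.03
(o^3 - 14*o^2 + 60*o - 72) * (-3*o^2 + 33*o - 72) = -3*o^5 + 75*o^4 - 714*o^3 + 3204*o^2 - 6696*o + 5184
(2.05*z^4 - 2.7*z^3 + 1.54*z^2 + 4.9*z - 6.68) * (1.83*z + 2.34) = 3.7515*z^5 - 0.144000000000001*z^4 - 3.4998*z^3 + 12.5706*z^2 - 0.7584*z - 15.6312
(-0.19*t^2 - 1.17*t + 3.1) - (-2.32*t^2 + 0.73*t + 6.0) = 2.13*t^2 - 1.9*t - 2.9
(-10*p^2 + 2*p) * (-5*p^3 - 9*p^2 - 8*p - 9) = 50*p^5 + 80*p^4 + 62*p^3 + 74*p^2 - 18*p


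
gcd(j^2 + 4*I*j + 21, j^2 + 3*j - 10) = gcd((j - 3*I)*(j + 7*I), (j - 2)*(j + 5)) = 1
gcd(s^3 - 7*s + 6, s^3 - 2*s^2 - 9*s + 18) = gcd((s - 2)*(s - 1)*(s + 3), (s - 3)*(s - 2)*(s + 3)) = s^2 + s - 6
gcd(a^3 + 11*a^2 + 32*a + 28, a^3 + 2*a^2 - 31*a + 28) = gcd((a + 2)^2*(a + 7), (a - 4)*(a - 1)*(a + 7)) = a + 7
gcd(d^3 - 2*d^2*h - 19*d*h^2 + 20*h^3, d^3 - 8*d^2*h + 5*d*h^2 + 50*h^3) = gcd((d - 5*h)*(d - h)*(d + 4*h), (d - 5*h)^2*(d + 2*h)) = d - 5*h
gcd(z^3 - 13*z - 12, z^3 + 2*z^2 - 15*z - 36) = z^2 - z - 12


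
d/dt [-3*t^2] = -6*t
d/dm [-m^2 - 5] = -2*m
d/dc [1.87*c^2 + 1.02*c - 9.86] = 3.74*c + 1.02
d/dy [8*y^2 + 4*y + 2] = 16*y + 4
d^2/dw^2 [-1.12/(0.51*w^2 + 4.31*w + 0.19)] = (0.582624*w^2 + 4.923744*w - 1.12*(1.02*w + 4.31)*(2.04*w + 8.62) + 0.217056)/(0.51*w^2 + 4.31*w + 0.19)^3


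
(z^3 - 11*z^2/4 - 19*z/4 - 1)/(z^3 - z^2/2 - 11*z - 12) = (4*z^2 + 5*z + 1)/(2*(2*z^2 + 7*z + 6))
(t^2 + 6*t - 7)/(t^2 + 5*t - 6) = (t + 7)/(t + 6)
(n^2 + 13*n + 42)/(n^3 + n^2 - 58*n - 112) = (n + 6)/(n^2 - 6*n - 16)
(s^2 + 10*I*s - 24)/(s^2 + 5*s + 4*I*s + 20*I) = (s + 6*I)/(s + 5)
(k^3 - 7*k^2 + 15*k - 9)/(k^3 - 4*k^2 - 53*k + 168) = (k^2 - 4*k + 3)/(k^2 - k - 56)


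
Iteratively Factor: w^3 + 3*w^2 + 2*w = (w)*(w^2 + 3*w + 2) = w*(w + 2)*(w + 1)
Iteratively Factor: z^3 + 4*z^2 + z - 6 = (z - 1)*(z^2 + 5*z + 6) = (z - 1)*(z + 3)*(z + 2)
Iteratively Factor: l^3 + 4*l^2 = (l)*(l^2 + 4*l) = l^2*(l + 4)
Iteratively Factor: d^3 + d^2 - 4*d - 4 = (d + 1)*(d^2 - 4) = (d - 2)*(d + 1)*(d + 2)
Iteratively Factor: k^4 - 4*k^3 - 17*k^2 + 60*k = (k)*(k^3 - 4*k^2 - 17*k + 60) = k*(k - 3)*(k^2 - k - 20) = k*(k - 3)*(k + 4)*(k - 5)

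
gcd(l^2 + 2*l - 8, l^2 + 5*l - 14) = l - 2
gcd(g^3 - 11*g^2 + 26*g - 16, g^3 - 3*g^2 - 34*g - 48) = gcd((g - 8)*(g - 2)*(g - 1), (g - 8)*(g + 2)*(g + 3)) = g - 8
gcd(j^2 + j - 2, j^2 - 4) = j + 2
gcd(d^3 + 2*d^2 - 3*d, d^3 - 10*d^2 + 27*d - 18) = d - 1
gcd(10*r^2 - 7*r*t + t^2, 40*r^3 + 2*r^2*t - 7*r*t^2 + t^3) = 5*r - t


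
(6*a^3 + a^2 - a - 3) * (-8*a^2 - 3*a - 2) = -48*a^5 - 26*a^4 - 7*a^3 + 25*a^2 + 11*a + 6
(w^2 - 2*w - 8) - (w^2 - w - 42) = 34 - w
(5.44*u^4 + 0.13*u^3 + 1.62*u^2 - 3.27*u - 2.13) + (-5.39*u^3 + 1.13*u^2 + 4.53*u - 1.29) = 5.44*u^4 - 5.26*u^3 + 2.75*u^2 + 1.26*u - 3.42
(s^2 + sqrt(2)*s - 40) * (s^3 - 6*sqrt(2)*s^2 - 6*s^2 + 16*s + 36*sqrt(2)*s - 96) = s^5 - 5*sqrt(2)*s^4 - 6*s^4 - 36*s^3 + 30*sqrt(2)*s^3 + 216*s^2 + 256*sqrt(2)*s^2 - 1536*sqrt(2)*s - 640*s + 3840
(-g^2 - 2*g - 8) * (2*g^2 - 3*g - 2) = -2*g^4 - g^3 - 8*g^2 + 28*g + 16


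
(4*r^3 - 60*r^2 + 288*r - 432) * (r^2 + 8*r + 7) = 4*r^5 - 28*r^4 - 164*r^3 + 1452*r^2 - 1440*r - 3024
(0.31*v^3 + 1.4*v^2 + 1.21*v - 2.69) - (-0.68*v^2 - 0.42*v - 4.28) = 0.31*v^3 + 2.08*v^2 + 1.63*v + 1.59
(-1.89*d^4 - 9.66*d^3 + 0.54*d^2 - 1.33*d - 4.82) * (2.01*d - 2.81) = -3.7989*d^5 - 14.1057*d^4 + 28.23*d^3 - 4.1907*d^2 - 5.9509*d + 13.5442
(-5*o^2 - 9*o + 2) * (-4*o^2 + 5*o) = 20*o^4 + 11*o^3 - 53*o^2 + 10*o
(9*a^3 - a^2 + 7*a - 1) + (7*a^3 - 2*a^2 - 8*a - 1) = 16*a^3 - 3*a^2 - a - 2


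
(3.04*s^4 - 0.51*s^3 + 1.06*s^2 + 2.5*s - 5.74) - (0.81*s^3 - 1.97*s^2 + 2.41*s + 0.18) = 3.04*s^4 - 1.32*s^3 + 3.03*s^2 + 0.0899999999999999*s - 5.92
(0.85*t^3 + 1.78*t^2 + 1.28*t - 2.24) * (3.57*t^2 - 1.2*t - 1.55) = 3.0345*t^5 + 5.3346*t^4 + 1.1161*t^3 - 12.2918*t^2 + 0.704*t + 3.472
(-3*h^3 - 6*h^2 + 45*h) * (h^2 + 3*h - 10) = -3*h^5 - 15*h^4 + 57*h^3 + 195*h^2 - 450*h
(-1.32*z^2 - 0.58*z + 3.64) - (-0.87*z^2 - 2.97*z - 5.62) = -0.45*z^2 + 2.39*z + 9.26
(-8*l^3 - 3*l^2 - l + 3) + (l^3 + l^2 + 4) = -7*l^3 - 2*l^2 - l + 7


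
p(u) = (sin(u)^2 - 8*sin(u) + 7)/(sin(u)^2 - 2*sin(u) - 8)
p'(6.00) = 1.54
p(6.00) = -1.26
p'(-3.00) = -1.38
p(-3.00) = -1.06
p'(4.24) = -1.69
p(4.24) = -2.75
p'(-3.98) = -0.49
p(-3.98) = -0.18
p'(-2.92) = -1.47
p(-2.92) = -1.17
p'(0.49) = 0.76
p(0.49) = -0.40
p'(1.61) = -0.03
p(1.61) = -0.00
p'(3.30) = -1.39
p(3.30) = -1.08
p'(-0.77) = 1.95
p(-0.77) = -2.13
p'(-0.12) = 1.35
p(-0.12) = -1.03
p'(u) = (-2*sin(u)*cos(u) + 2*cos(u))*(sin(u)^2 - 8*sin(u) + 7)/(sin(u)^2 - 2*sin(u) - 8)^2 + (2*sin(u)*cos(u) - 8*cos(u))/(sin(u)^2 - 2*sin(u) - 8) = 6*(sin(u)^2 - 5*sin(u) + 13)*cos(u)/((sin(u) - 4)^2*(sin(u) + 2)^2)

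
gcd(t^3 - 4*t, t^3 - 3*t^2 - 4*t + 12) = t^2 - 4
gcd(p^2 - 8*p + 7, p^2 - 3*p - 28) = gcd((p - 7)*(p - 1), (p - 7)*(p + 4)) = p - 7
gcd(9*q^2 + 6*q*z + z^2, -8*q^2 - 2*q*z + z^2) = 1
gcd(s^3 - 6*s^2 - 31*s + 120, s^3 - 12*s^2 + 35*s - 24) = s^2 - 11*s + 24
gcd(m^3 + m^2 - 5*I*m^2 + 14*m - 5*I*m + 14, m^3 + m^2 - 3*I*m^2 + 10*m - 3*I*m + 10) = m^2 + m*(1 + 2*I) + 2*I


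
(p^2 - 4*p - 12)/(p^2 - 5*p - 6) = (p + 2)/(p + 1)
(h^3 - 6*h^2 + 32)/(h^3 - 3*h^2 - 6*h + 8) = (h - 4)/(h - 1)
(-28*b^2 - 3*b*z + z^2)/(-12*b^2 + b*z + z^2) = (-7*b + z)/(-3*b + z)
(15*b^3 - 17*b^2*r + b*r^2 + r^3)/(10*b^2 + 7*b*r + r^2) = (3*b^2 - 4*b*r + r^2)/(2*b + r)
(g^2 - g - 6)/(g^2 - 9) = (g + 2)/(g + 3)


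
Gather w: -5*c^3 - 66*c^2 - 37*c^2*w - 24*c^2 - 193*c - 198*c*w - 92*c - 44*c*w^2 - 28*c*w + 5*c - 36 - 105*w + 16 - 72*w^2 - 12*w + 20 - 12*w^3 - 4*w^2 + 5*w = -5*c^3 - 90*c^2 - 280*c - 12*w^3 + w^2*(-44*c - 76) + w*(-37*c^2 - 226*c - 112)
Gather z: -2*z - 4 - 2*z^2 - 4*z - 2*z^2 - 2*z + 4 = -4*z^2 - 8*z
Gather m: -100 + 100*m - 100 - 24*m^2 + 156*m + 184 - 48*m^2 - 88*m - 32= -72*m^2 + 168*m - 48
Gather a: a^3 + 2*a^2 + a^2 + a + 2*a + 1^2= a^3 + 3*a^2 + 3*a + 1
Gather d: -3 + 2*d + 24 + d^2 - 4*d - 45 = d^2 - 2*d - 24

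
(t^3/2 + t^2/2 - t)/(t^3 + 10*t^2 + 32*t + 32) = t*(t - 1)/(2*(t^2 + 8*t + 16))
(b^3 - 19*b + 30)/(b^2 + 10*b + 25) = (b^2 - 5*b + 6)/(b + 5)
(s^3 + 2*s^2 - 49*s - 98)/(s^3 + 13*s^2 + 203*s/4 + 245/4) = 4*(s^2 - 5*s - 14)/(4*s^2 + 24*s + 35)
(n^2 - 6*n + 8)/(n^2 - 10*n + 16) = (n - 4)/(n - 8)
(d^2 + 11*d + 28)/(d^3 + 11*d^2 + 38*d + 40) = (d + 7)/(d^2 + 7*d + 10)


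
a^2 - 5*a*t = a*(a - 5*t)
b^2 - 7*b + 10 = (b - 5)*(b - 2)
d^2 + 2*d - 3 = (d - 1)*(d + 3)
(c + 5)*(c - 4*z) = c^2 - 4*c*z + 5*c - 20*z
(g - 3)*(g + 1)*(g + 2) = g^3 - 7*g - 6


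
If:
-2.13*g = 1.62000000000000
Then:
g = -0.76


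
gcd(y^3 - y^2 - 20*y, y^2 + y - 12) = y + 4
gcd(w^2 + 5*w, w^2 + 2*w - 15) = w + 5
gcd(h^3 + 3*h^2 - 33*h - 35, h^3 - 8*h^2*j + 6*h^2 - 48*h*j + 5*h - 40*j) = h + 1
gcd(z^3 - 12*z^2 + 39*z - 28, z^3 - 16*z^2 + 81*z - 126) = z - 7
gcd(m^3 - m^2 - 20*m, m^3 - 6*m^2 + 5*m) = m^2 - 5*m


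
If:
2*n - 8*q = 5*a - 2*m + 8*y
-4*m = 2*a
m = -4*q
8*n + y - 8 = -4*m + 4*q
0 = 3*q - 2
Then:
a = 16/3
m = -8/3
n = 104/33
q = 2/3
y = -128/33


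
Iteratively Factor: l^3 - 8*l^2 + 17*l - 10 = (l - 2)*(l^2 - 6*l + 5) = (l - 2)*(l - 1)*(l - 5)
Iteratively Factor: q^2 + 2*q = (q + 2)*(q)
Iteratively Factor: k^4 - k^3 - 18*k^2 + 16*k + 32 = (k + 4)*(k^3 - 5*k^2 + 2*k + 8) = (k - 2)*(k + 4)*(k^2 - 3*k - 4) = (k - 4)*(k - 2)*(k + 4)*(k + 1)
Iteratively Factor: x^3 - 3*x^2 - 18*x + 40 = (x + 4)*(x^2 - 7*x + 10) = (x - 2)*(x + 4)*(x - 5)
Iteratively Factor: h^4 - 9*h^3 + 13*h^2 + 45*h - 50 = (h - 1)*(h^3 - 8*h^2 + 5*h + 50) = (h - 5)*(h - 1)*(h^2 - 3*h - 10) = (h - 5)*(h - 1)*(h + 2)*(h - 5)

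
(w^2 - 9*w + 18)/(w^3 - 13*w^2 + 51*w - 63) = (w - 6)/(w^2 - 10*w + 21)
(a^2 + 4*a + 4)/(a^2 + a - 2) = (a + 2)/(a - 1)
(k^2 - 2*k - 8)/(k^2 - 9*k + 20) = (k + 2)/(k - 5)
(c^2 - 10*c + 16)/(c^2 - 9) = (c^2 - 10*c + 16)/(c^2 - 9)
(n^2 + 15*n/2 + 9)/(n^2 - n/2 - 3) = (n + 6)/(n - 2)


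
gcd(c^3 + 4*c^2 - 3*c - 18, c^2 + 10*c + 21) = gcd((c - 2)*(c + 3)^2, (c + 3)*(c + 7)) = c + 3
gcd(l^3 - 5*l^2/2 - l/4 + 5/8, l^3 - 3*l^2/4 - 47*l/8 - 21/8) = l + 1/2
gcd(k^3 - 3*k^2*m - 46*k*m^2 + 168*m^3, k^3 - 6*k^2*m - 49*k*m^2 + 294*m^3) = k^2 + k*m - 42*m^2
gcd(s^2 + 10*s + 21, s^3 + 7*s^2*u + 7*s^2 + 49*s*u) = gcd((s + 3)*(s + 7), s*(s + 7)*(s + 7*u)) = s + 7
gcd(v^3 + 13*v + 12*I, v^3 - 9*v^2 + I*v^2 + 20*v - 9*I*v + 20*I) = v + I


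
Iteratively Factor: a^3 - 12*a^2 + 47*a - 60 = (a - 3)*(a^2 - 9*a + 20) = (a - 4)*(a - 3)*(a - 5)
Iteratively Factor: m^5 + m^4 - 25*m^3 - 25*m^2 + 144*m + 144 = (m - 4)*(m^4 + 5*m^3 - 5*m^2 - 45*m - 36) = (m - 4)*(m - 3)*(m^3 + 8*m^2 + 19*m + 12) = (m - 4)*(m - 3)*(m + 4)*(m^2 + 4*m + 3) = (m - 4)*(m - 3)*(m + 1)*(m + 4)*(m + 3)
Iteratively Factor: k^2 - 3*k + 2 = (k - 2)*(k - 1)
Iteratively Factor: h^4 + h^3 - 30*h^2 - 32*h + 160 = (h - 5)*(h^3 + 6*h^2 - 32) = (h - 5)*(h + 4)*(h^2 + 2*h - 8) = (h - 5)*(h - 2)*(h + 4)*(h + 4)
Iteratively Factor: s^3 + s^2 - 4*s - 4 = (s + 2)*(s^2 - s - 2) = (s - 2)*(s + 2)*(s + 1)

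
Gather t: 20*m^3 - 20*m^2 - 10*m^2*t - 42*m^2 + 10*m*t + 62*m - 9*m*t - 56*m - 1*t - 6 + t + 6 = 20*m^3 - 62*m^2 + 6*m + t*(-10*m^2 + m)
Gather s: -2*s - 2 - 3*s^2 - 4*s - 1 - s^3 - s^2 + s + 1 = -s^3 - 4*s^2 - 5*s - 2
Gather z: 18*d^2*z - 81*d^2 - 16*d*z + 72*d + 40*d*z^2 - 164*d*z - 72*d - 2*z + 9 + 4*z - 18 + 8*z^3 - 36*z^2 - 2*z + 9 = -81*d^2 + 8*z^3 + z^2*(40*d - 36) + z*(18*d^2 - 180*d)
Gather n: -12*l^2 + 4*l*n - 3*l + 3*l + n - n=-12*l^2 + 4*l*n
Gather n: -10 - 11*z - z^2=-z^2 - 11*z - 10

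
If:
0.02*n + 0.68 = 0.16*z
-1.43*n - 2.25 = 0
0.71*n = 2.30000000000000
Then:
No Solution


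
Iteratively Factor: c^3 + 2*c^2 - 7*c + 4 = (c - 1)*(c^2 + 3*c - 4) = (c - 1)*(c + 4)*(c - 1)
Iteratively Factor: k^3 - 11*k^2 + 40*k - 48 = (k - 3)*(k^2 - 8*k + 16) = (k - 4)*(k - 3)*(k - 4)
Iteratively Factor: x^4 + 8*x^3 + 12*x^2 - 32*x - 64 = (x - 2)*(x^3 + 10*x^2 + 32*x + 32) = (x - 2)*(x + 4)*(x^2 + 6*x + 8) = (x - 2)*(x + 2)*(x + 4)*(x + 4)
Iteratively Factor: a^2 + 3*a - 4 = (a + 4)*(a - 1)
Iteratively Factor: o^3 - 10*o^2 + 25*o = (o - 5)*(o^2 - 5*o) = (o - 5)^2*(o)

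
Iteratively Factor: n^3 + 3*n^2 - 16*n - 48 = (n - 4)*(n^2 + 7*n + 12) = (n - 4)*(n + 4)*(n + 3)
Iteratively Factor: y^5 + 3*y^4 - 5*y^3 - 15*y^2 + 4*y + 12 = (y - 2)*(y^4 + 5*y^3 + 5*y^2 - 5*y - 6) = (y - 2)*(y + 2)*(y^3 + 3*y^2 - y - 3) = (y - 2)*(y - 1)*(y + 2)*(y^2 + 4*y + 3) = (y - 2)*(y - 1)*(y + 1)*(y + 2)*(y + 3)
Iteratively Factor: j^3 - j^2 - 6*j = (j + 2)*(j^2 - 3*j) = (j - 3)*(j + 2)*(j)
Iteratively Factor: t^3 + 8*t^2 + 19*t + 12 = (t + 3)*(t^2 + 5*t + 4) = (t + 3)*(t + 4)*(t + 1)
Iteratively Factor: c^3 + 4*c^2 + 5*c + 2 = (c + 1)*(c^2 + 3*c + 2) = (c + 1)*(c + 2)*(c + 1)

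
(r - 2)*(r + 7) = r^2 + 5*r - 14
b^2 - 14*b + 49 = (b - 7)^2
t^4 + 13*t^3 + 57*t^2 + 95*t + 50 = (t + 1)*(t + 2)*(t + 5)^2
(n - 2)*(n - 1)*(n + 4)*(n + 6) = n^4 + 7*n^3 - 4*n^2 - 52*n + 48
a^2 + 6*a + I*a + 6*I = (a + 6)*(a + I)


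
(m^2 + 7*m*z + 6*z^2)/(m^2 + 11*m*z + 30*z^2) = (m + z)/(m + 5*z)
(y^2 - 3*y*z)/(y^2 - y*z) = (y - 3*z)/(y - z)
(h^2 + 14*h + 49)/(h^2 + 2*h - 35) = (h + 7)/(h - 5)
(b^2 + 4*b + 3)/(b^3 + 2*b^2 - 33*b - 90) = (b + 1)/(b^2 - b - 30)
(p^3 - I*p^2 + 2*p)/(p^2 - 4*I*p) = (p^2 - I*p + 2)/(p - 4*I)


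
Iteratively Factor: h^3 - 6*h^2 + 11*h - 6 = (h - 2)*(h^2 - 4*h + 3) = (h - 3)*(h - 2)*(h - 1)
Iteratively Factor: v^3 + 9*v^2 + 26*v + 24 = (v + 2)*(v^2 + 7*v + 12) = (v + 2)*(v + 3)*(v + 4)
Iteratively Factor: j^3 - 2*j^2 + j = (j)*(j^2 - 2*j + 1) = j*(j - 1)*(j - 1)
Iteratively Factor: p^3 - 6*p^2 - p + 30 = (p - 3)*(p^2 - 3*p - 10) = (p - 5)*(p - 3)*(p + 2)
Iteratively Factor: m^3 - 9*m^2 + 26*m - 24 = (m - 3)*(m^2 - 6*m + 8) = (m - 3)*(m - 2)*(m - 4)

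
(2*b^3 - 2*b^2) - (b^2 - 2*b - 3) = 2*b^3 - 3*b^2 + 2*b + 3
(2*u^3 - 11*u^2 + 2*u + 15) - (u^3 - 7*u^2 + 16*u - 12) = u^3 - 4*u^2 - 14*u + 27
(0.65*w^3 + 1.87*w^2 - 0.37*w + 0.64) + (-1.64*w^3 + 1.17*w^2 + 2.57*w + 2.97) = -0.99*w^3 + 3.04*w^2 + 2.2*w + 3.61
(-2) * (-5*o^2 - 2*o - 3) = 10*o^2 + 4*o + 6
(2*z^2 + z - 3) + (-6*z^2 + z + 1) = -4*z^2 + 2*z - 2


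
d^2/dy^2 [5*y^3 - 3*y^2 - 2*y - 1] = 30*y - 6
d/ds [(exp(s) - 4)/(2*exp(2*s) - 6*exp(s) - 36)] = (-(exp(s) - 4)*(2*exp(s) - 3) + exp(2*s) - 3*exp(s) - 18)*exp(s)/(2*(-exp(2*s) + 3*exp(s) + 18)^2)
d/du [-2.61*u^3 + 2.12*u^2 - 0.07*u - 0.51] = -7.83*u^2 + 4.24*u - 0.07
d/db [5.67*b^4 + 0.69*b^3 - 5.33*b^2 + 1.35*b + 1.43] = 22.68*b^3 + 2.07*b^2 - 10.66*b + 1.35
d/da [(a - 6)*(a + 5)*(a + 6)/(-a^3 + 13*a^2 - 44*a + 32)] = 2*(9*a^4 - 80*a^3 - 98*a^2 + 2500*a - 4536)/(a^6 - 26*a^5 + 257*a^4 - 1208*a^3 + 2768*a^2 - 2816*a + 1024)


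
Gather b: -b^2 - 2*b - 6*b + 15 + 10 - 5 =-b^2 - 8*b + 20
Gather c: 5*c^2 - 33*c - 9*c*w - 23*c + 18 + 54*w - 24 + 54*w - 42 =5*c^2 + c*(-9*w - 56) + 108*w - 48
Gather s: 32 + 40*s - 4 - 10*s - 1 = 30*s + 27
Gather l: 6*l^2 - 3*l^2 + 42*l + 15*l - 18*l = 3*l^2 + 39*l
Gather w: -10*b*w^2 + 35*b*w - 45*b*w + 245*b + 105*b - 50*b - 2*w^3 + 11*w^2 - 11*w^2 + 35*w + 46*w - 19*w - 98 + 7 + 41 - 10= -10*b*w^2 + 300*b - 2*w^3 + w*(62 - 10*b) - 60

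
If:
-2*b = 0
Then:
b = 0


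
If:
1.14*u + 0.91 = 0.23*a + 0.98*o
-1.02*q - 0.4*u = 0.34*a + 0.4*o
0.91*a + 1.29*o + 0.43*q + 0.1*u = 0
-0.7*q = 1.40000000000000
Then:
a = -22.53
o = 15.91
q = -2.00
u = 8.34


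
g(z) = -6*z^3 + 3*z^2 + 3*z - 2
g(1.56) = -12.80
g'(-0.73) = -10.97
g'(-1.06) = -23.58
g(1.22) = -4.77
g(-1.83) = 39.33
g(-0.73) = -0.26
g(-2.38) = 88.74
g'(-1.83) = -68.26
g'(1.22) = -16.47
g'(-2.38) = -113.24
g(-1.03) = 4.65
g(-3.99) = 414.92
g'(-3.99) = -307.50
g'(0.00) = 3.00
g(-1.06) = 5.34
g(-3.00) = 178.00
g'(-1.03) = -22.28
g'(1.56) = -31.44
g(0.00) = -2.00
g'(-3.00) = -177.00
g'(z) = -18*z^2 + 6*z + 3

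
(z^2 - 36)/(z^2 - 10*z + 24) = (z + 6)/(z - 4)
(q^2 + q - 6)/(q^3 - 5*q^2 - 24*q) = (q - 2)/(q*(q - 8))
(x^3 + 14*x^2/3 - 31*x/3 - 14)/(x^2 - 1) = (x^2 + 11*x/3 - 14)/(x - 1)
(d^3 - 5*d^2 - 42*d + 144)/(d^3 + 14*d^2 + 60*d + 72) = (d^2 - 11*d + 24)/(d^2 + 8*d + 12)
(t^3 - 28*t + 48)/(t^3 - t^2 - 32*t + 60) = (t - 4)/(t - 5)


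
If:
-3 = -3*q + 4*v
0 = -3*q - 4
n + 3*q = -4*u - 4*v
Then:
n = 11 - 4*u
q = -4/3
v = -7/4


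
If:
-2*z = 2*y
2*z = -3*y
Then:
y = 0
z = 0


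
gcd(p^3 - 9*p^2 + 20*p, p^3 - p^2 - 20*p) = p^2 - 5*p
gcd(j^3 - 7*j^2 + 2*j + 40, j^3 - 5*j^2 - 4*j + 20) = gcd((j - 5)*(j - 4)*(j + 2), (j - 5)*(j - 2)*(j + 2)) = j^2 - 3*j - 10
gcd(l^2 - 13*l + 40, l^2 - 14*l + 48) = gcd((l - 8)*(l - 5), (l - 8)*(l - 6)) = l - 8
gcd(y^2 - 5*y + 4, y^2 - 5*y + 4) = y^2 - 5*y + 4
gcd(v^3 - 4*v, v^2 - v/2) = v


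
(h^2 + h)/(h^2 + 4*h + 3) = h/(h + 3)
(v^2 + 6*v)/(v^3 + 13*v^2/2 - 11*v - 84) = 2*v/(2*v^2 + v - 28)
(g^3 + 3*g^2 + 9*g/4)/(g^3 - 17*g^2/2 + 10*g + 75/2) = g*(2*g + 3)/(2*(g^2 - 10*g + 25))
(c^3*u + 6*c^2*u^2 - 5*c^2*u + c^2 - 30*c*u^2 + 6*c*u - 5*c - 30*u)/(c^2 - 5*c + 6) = (c^3*u + 6*c^2*u^2 - 5*c^2*u + c^2 - 30*c*u^2 + 6*c*u - 5*c - 30*u)/(c^2 - 5*c + 6)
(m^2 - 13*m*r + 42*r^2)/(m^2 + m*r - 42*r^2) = (m - 7*r)/(m + 7*r)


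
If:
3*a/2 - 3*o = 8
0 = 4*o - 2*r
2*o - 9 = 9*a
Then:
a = -43/24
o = -57/16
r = -57/8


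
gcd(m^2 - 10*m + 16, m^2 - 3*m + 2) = m - 2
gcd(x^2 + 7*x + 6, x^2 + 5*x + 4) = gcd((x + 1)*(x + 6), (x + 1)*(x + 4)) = x + 1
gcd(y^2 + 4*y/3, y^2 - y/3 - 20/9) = y + 4/3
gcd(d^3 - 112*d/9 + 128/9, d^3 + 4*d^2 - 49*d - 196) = d + 4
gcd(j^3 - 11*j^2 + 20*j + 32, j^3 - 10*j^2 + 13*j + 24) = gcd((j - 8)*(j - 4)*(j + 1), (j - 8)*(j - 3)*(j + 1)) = j^2 - 7*j - 8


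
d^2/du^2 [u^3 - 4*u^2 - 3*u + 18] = 6*u - 8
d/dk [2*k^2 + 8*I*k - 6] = 4*k + 8*I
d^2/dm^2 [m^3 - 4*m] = 6*m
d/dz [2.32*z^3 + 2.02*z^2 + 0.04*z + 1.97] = 6.96*z^2 + 4.04*z + 0.04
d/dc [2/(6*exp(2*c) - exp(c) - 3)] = (2 - 24*exp(c))*exp(c)/(-6*exp(2*c) + exp(c) + 3)^2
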